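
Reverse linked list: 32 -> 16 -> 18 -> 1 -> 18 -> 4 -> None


Step 1: curr=32, set curr.next=prev(None) | reversed so far: 32
Step 2: curr=16, set curr.next=prev(32) | reversed so far: 16 -> 32
Step 3: curr=18, set curr.next=prev(16) | reversed so far: 18 -> 16 -> 32
Step 4: curr=1, set curr.next=prev(18) | reversed so far: 1 -> 18 -> 16 -> 32
Step 5: curr=18, set curr.next=prev(1) | reversed so far: 18 -> 1 -> 18 -> 16 -> 32
Step 6: curr=4, set curr.next=prev(18) | reversed so far: 4 -> 18 -> 1 -> 18 -> 16 -> 32

4 -> 18 -> 1 -> 18 -> 16 -> 32 -> None


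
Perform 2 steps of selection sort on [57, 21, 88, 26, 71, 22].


Initial: [57, 21, 88, 26, 71, 22]
Step 1: min=21 at 1
  Swap: [21, 57, 88, 26, 71, 22]
Step 2: min=22 at 5
  Swap: [21, 22, 88, 26, 71, 57]

After 2 steps: [21, 22, 88, 26, 71, 57]


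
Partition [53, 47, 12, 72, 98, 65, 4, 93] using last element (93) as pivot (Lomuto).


Pivot: 93
  53 <= 93: advance i (no swap)
  47 <= 93: advance i (no swap)
  12 <= 93: advance i (no swap)
  72 <= 93: advance i (no swap)
  65 <= 93: swap -> [53, 47, 12, 72, 65, 98, 4, 93]
  4 <= 93: swap -> [53, 47, 12, 72, 65, 4, 98, 93]
Place pivot at 6: [53, 47, 12, 72, 65, 4, 93, 98]

Partitioned: [53, 47, 12, 72, 65, 4, 93, 98]


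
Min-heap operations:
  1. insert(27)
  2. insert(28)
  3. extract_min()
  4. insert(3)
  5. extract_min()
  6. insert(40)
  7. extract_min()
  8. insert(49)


insert(27) -> [27]
insert(28) -> [27, 28]
extract_min()->27, [28]
insert(3) -> [3, 28]
extract_min()->3, [28]
insert(40) -> [28, 40]
extract_min()->28, [40]
insert(49) -> [40, 49]

Final heap: [40, 49]


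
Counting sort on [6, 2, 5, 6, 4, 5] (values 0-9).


Input: [6, 2, 5, 6, 4, 5]
Counts: [0, 0, 1, 0, 1, 2, 2, 0, 0, 0]

Sorted: [2, 4, 5, 5, 6, 6]


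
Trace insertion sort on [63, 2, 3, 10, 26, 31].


Initial: [63, 2, 3, 10, 26, 31]
Insert 2: [2, 63, 3, 10, 26, 31]
Insert 3: [2, 3, 63, 10, 26, 31]
Insert 10: [2, 3, 10, 63, 26, 31]
Insert 26: [2, 3, 10, 26, 63, 31]
Insert 31: [2, 3, 10, 26, 31, 63]

Sorted: [2, 3, 10, 26, 31, 63]


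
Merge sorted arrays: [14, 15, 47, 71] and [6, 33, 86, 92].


Take 6 from B
Take 14 from A
Take 15 from A
Take 33 from B
Take 47 from A
Take 71 from A

Merged: [6, 14, 15, 33, 47, 71, 86, 92]


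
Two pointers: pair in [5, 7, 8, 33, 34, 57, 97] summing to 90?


lo=0(5)+hi=6(97)=102
lo=0(5)+hi=5(57)=62
lo=1(7)+hi=5(57)=64
lo=2(8)+hi=5(57)=65
lo=3(33)+hi=5(57)=90

Yes: 33+57=90


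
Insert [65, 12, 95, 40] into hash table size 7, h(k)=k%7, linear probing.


Insert 65: h=2 -> slot 2
Insert 12: h=5 -> slot 5
Insert 95: h=4 -> slot 4
Insert 40: h=5, 1 probes -> slot 6

Table: [None, None, 65, None, 95, 12, 40]


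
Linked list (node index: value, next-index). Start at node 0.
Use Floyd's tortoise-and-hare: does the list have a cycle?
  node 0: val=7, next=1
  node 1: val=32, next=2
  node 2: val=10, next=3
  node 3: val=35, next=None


Floyd's tortoise (slow, +1) and hare (fast, +2):
  init: slow=0, fast=0
  step 1: slow=1, fast=2
  step 2: fast 2->3->None, no cycle

Cycle: no


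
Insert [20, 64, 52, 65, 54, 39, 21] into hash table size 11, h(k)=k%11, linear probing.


Insert 20: h=9 -> slot 9
Insert 64: h=9, 1 probes -> slot 10
Insert 52: h=8 -> slot 8
Insert 65: h=10, 1 probes -> slot 0
Insert 54: h=10, 2 probes -> slot 1
Insert 39: h=6 -> slot 6
Insert 21: h=10, 3 probes -> slot 2

Table: [65, 54, 21, None, None, None, 39, None, 52, 20, 64]


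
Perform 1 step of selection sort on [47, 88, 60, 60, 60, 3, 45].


Initial: [47, 88, 60, 60, 60, 3, 45]
Step 1: min=3 at 5
  Swap: [3, 88, 60, 60, 60, 47, 45]

After 1 step: [3, 88, 60, 60, 60, 47, 45]


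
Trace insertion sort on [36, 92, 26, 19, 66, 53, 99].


Initial: [36, 92, 26, 19, 66, 53, 99]
Insert 92: [36, 92, 26, 19, 66, 53, 99]
Insert 26: [26, 36, 92, 19, 66, 53, 99]
Insert 19: [19, 26, 36, 92, 66, 53, 99]
Insert 66: [19, 26, 36, 66, 92, 53, 99]
Insert 53: [19, 26, 36, 53, 66, 92, 99]
Insert 99: [19, 26, 36, 53, 66, 92, 99]

Sorted: [19, 26, 36, 53, 66, 92, 99]


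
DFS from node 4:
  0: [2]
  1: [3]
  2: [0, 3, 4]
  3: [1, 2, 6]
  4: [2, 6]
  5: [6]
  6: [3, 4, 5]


Visit 4, push [6, 2]
Visit 2, push [3, 0]
Visit 0, push []
Visit 3, push [6, 1]
Visit 1, push []
Visit 6, push [5]
Visit 5, push []

DFS order: [4, 2, 0, 3, 1, 6, 5]


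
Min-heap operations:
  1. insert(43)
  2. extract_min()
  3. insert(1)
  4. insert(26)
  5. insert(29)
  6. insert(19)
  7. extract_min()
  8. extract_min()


insert(43) -> [43]
extract_min()->43, []
insert(1) -> [1]
insert(26) -> [1, 26]
insert(29) -> [1, 26, 29]
insert(19) -> [1, 19, 29, 26]
extract_min()->1, [19, 26, 29]
extract_min()->19, [26, 29]

Final heap: [26, 29]


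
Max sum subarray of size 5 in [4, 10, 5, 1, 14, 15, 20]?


[0:5]: 34
[1:6]: 45
[2:7]: 55

Max: 55 at [2:7]


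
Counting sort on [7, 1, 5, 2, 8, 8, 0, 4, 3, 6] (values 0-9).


Input: [7, 1, 5, 2, 8, 8, 0, 4, 3, 6]
Counts: [1, 1, 1, 1, 1, 1, 1, 1, 2, 0]

Sorted: [0, 1, 2, 3, 4, 5, 6, 7, 8, 8]


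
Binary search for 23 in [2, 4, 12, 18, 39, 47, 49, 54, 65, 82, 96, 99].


Step 1: lo=0, hi=11, mid=5, val=47
Step 2: lo=0, hi=4, mid=2, val=12
Step 3: lo=3, hi=4, mid=3, val=18
Step 4: lo=4, hi=4, mid=4, val=39

Not found


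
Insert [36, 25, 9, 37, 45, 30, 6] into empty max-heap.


Insert 36: [36]
Insert 25: [36, 25]
Insert 9: [36, 25, 9]
Insert 37: [37, 36, 9, 25]
Insert 45: [45, 37, 9, 25, 36]
Insert 30: [45, 37, 30, 25, 36, 9]
Insert 6: [45, 37, 30, 25, 36, 9, 6]

Final heap: [45, 37, 30, 25, 36, 9, 6]


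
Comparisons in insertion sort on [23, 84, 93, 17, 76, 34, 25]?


Algorithm: insertion sort
Input: [23, 84, 93, 17, 76, 34, 25]
Sorted: [17, 23, 25, 34, 76, 84, 93]

17


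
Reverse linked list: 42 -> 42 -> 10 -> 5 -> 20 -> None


Step 1: curr=42, set curr.next=prev(None) | reversed so far: 42
Step 2: curr=42, set curr.next=prev(42) | reversed so far: 42 -> 42
Step 3: curr=10, set curr.next=prev(42) | reversed so far: 10 -> 42 -> 42
Step 4: curr=5, set curr.next=prev(10) | reversed so far: 5 -> 10 -> 42 -> 42
Step 5: curr=20, set curr.next=prev(5) | reversed so far: 20 -> 5 -> 10 -> 42 -> 42

20 -> 5 -> 10 -> 42 -> 42 -> None


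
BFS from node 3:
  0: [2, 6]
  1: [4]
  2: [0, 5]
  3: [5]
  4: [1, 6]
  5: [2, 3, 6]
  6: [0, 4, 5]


Visit 3, enqueue [5]
Visit 5, enqueue [2, 6]
Visit 2, enqueue [0]
Visit 6, enqueue [4]
Visit 0, enqueue []
Visit 4, enqueue [1]
Visit 1, enqueue []

BFS order: [3, 5, 2, 6, 0, 4, 1]


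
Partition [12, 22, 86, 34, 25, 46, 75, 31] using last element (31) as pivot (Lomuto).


Pivot: 31
  12 <= 31: advance i (no swap)
  22 <= 31: advance i (no swap)
  25 <= 31: swap -> [12, 22, 25, 34, 86, 46, 75, 31]
Place pivot at 3: [12, 22, 25, 31, 86, 46, 75, 34]

Partitioned: [12, 22, 25, 31, 86, 46, 75, 34]


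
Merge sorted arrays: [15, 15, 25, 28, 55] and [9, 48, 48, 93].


Take 9 from B
Take 15 from A
Take 15 from A
Take 25 from A
Take 28 from A
Take 48 from B
Take 48 from B
Take 55 from A

Merged: [9, 15, 15, 25, 28, 48, 48, 55, 93]


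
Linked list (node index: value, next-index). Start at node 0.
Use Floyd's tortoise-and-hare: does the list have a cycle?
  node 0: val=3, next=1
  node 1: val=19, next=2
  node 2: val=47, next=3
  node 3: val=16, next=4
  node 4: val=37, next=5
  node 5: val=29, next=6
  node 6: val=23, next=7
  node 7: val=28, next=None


Floyd's tortoise (slow, +1) and hare (fast, +2):
  init: slow=0, fast=0
  step 1: slow=1, fast=2
  step 2: slow=2, fast=4
  step 3: slow=3, fast=6
  step 4: fast 6->7->None, no cycle

Cycle: no


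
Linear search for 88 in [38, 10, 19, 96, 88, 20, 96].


i=0: 38!=88
i=1: 10!=88
i=2: 19!=88
i=3: 96!=88
i=4: 88==88 found!

Found at 4, 5 comps


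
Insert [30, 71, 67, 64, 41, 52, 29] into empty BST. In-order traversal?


Insert 30: root
Insert 71: R from 30
Insert 67: R from 30 -> L from 71
Insert 64: R from 30 -> L from 71 -> L from 67
Insert 41: R from 30 -> L from 71 -> L from 67 -> L from 64
Insert 52: R from 30 -> L from 71 -> L from 67 -> L from 64 -> R from 41
Insert 29: L from 30

In-order: [29, 30, 41, 52, 64, 67, 71]


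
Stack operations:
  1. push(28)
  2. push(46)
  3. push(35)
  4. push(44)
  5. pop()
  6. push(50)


push(28) -> [28]
push(46) -> [28, 46]
push(35) -> [28, 46, 35]
push(44) -> [28, 46, 35, 44]
pop()->44, [28, 46, 35]
push(50) -> [28, 46, 35, 50]

Final stack: [28, 46, 35, 50]


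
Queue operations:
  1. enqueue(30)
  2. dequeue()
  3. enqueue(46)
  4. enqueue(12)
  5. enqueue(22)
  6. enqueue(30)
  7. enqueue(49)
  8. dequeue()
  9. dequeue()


enqueue(30) -> [30]
dequeue()->30, []
enqueue(46) -> [46]
enqueue(12) -> [46, 12]
enqueue(22) -> [46, 12, 22]
enqueue(30) -> [46, 12, 22, 30]
enqueue(49) -> [46, 12, 22, 30, 49]
dequeue()->46, [12, 22, 30, 49]
dequeue()->12, [22, 30, 49]

Final queue: [22, 30, 49]


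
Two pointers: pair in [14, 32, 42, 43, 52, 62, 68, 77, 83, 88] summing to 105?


lo=0(14)+hi=9(88)=102
lo=1(32)+hi=9(88)=120
lo=1(32)+hi=8(83)=115
lo=1(32)+hi=7(77)=109
lo=1(32)+hi=6(68)=100
lo=2(42)+hi=6(68)=110
lo=2(42)+hi=5(62)=104
lo=3(43)+hi=5(62)=105

Yes: 43+62=105


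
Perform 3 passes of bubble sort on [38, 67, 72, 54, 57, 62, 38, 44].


Initial: [38, 67, 72, 54, 57, 62, 38, 44]
Pass 1: [38, 67, 54, 57, 62, 38, 44, 72] (5 swaps)
Pass 2: [38, 54, 57, 62, 38, 44, 67, 72] (5 swaps)
Pass 3: [38, 54, 57, 38, 44, 62, 67, 72] (2 swaps)

After 3 passes: [38, 54, 57, 38, 44, 62, 67, 72]


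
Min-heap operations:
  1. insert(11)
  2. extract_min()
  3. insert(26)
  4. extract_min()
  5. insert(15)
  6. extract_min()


insert(11) -> [11]
extract_min()->11, []
insert(26) -> [26]
extract_min()->26, []
insert(15) -> [15]
extract_min()->15, []

Final heap: []


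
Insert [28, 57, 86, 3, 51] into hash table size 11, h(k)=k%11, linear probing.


Insert 28: h=6 -> slot 6
Insert 57: h=2 -> slot 2
Insert 86: h=9 -> slot 9
Insert 3: h=3 -> slot 3
Insert 51: h=7 -> slot 7

Table: [None, None, 57, 3, None, None, 28, 51, None, 86, None]


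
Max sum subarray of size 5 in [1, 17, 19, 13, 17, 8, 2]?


[0:5]: 67
[1:6]: 74
[2:7]: 59

Max: 74 at [1:6]


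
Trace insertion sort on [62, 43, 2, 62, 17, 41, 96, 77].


Initial: [62, 43, 2, 62, 17, 41, 96, 77]
Insert 43: [43, 62, 2, 62, 17, 41, 96, 77]
Insert 2: [2, 43, 62, 62, 17, 41, 96, 77]
Insert 62: [2, 43, 62, 62, 17, 41, 96, 77]
Insert 17: [2, 17, 43, 62, 62, 41, 96, 77]
Insert 41: [2, 17, 41, 43, 62, 62, 96, 77]
Insert 96: [2, 17, 41, 43, 62, 62, 96, 77]
Insert 77: [2, 17, 41, 43, 62, 62, 77, 96]

Sorted: [2, 17, 41, 43, 62, 62, 77, 96]


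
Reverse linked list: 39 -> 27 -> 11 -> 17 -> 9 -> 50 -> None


Step 1: curr=39, set curr.next=prev(None) | reversed so far: 39
Step 2: curr=27, set curr.next=prev(39) | reversed so far: 27 -> 39
Step 3: curr=11, set curr.next=prev(27) | reversed so far: 11 -> 27 -> 39
Step 4: curr=17, set curr.next=prev(11) | reversed so far: 17 -> 11 -> 27 -> 39
Step 5: curr=9, set curr.next=prev(17) | reversed so far: 9 -> 17 -> 11 -> 27 -> 39
Step 6: curr=50, set curr.next=prev(9) | reversed so far: 50 -> 9 -> 17 -> 11 -> 27 -> 39

50 -> 9 -> 17 -> 11 -> 27 -> 39 -> None


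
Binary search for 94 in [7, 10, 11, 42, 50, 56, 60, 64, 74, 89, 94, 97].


Step 1: lo=0, hi=11, mid=5, val=56
Step 2: lo=6, hi=11, mid=8, val=74
Step 3: lo=9, hi=11, mid=10, val=94

Found at index 10


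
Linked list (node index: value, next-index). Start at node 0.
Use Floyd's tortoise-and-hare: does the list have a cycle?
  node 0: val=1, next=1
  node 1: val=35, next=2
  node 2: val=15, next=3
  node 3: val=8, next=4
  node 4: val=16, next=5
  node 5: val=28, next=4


Floyd's tortoise (slow, +1) and hare (fast, +2):
  init: slow=0, fast=0
  step 1: slow=1, fast=2
  step 2: slow=2, fast=4
  step 3: slow=3, fast=4
  step 4: slow=4, fast=4
  slow == fast at node 4: cycle detected

Cycle: yes


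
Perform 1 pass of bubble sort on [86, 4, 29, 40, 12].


Initial: [86, 4, 29, 40, 12]
Pass 1: [4, 29, 40, 12, 86] (4 swaps)

After 1 pass: [4, 29, 40, 12, 86]


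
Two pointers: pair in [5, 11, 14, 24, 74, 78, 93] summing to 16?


lo=0(5)+hi=6(93)=98
lo=0(5)+hi=5(78)=83
lo=0(5)+hi=4(74)=79
lo=0(5)+hi=3(24)=29
lo=0(5)+hi=2(14)=19
lo=0(5)+hi=1(11)=16

Yes: 5+11=16


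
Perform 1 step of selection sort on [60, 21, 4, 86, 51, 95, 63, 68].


Initial: [60, 21, 4, 86, 51, 95, 63, 68]
Step 1: min=4 at 2
  Swap: [4, 21, 60, 86, 51, 95, 63, 68]

After 1 step: [4, 21, 60, 86, 51, 95, 63, 68]


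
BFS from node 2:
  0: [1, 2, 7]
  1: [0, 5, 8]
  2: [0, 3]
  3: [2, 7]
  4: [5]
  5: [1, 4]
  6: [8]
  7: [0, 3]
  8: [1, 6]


Visit 2, enqueue [0, 3]
Visit 0, enqueue [1, 7]
Visit 3, enqueue []
Visit 1, enqueue [5, 8]
Visit 7, enqueue []
Visit 5, enqueue [4]
Visit 8, enqueue [6]
Visit 4, enqueue []
Visit 6, enqueue []

BFS order: [2, 0, 3, 1, 7, 5, 8, 4, 6]


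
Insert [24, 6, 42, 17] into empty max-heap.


Insert 24: [24]
Insert 6: [24, 6]
Insert 42: [42, 6, 24]
Insert 17: [42, 17, 24, 6]

Final heap: [42, 17, 24, 6]


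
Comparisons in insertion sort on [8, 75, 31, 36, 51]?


Algorithm: insertion sort
Input: [8, 75, 31, 36, 51]
Sorted: [8, 31, 36, 51, 75]

7


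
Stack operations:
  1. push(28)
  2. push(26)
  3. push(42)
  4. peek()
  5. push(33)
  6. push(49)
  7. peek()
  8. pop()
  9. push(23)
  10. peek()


push(28) -> [28]
push(26) -> [28, 26]
push(42) -> [28, 26, 42]
peek()->42
push(33) -> [28, 26, 42, 33]
push(49) -> [28, 26, 42, 33, 49]
peek()->49
pop()->49, [28, 26, 42, 33]
push(23) -> [28, 26, 42, 33, 23]
peek()->23

Final stack: [28, 26, 42, 33, 23]


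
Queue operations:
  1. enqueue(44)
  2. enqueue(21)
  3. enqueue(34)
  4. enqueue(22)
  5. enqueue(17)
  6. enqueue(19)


enqueue(44) -> [44]
enqueue(21) -> [44, 21]
enqueue(34) -> [44, 21, 34]
enqueue(22) -> [44, 21, 34, 22]
enqueue(17) -> [44, 21, 34, 22, 17]
enqueue(19) -> [44, 21, 34, 22, 17, 19]

Final queue: [44, 21, 34, 22, 17, 19]


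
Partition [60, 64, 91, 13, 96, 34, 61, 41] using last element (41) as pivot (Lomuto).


Pivot: 41
  13 <= 41: swap -> [13, 64, 91, 60, 96, 34, 61, 41]
  34 <= 41: swap -> [13, 34, 91, 60, 96, 64, 61, 41]
Place pivot at 2: [13, 34, 41, 60, 96, 64, 61, 91]

Partitioned: [13, 34, 41, 60, 96, 64, 61, 91]


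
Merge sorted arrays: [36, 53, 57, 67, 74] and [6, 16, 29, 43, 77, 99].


Take 6 from B
Take 16 from B
Take 29 from B
Take 36 from A
Take 43 from B
Take 53 from A
Take 57 from A
Take 67 from A
Take 74 from A

Merged: [6, 16, 29, 36, 43, 53, 57, 67, 74, 77, 99]


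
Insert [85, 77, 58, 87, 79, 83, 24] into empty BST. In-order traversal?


Insert 85: root
Insert 77: L from 85
Insert 58: L from 85 -> L from 77
Insert 87: R from 85
Insert 79: L from 85 -> R from 77
Insert 83: L from 85 -> R from 77 -> R from 79
Insert 24: L from 85 -> L from 77 -> L from 58

In-order: [24, 58, 77, 79, 83, 85, 87]


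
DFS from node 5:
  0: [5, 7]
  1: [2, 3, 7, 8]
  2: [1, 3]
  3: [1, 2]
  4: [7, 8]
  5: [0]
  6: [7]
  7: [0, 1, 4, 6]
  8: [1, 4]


Visit 5, push [0]
Visit 0, push [7]
Visit 7, push [6, 4, 1]
Visit 1, push [8, 3, 2]
Visit 2, push [3]
Visit 3, push []
Visit 8, push [4]
Visit 4, push []
Visit 6, push []

DFS order: [5, 0, 7, 1, 2, 3, 8, 4, 6]


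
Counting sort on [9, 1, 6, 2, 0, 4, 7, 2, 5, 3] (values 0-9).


Input: [9, 1, 6, 2, 0, 4, 7, 2, 5, 3]
Counts: [1, 1, 2, 1, 1, 1, 1, 1, 0, 1]

Sorted: [0, 1, 2, 2, 3, 4, 5, 6, 7, 9]


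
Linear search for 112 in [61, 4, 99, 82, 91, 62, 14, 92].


i=0: 61!=112
i=1: 4!=112
i=2: 99!=112
i=3: 82!=112
i=4: 91!=112
i=5: 62!=112
i=6: 14!=112
i=7: 92!=112

Not found, 8 comps


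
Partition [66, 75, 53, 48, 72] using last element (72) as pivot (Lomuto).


Pivot: 72
  66 <= 72: advance i (no swap)
  53 <= 72: swap -> [66, 53, 75, 48, 72]
  48 <= 72: swap -> [66, 53, 48, 75, 72]
Place pivot at 3: [66, 53, 48, 72, 75]

Partitioned: [66, 53, 48, 72, 75]


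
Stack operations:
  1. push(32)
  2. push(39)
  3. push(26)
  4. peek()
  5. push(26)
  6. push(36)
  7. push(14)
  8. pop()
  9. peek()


push(32) -> [32]
push(39) -> [32, 39]
push(26) -> [32, 39, 26]
peek()->26
push(26) -> [32, 39, 26, 26]
push(36) -> [32, 39, 26, 26, 36]
push(14) -> [32, 39, 26, 26, 36, 14]
pop()->14, [32, 39, 26, 26, 36]
peek()->36

Final stack: [32, 39, 26, 26, 36]


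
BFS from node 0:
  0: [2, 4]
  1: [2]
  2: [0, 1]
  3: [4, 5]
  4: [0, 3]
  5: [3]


Visit 0, enqueue [2, 4]
Visit 2, enqueue [1]
Visit 4, enqueue [3]
Visit 1, enqueue []
Visit 3, enqueue [5]
Visit 5, enqueue []

BFS order: [0, 2, 4, 1, 3, 5]


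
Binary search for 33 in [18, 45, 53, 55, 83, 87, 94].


Step 1: lo=0, hi=6, mid=3, val=55
Step 2: lo=0, hi=2, mid=1, val=45
Step 3: lo=0, hi=0, mid=0, val=18

Not found


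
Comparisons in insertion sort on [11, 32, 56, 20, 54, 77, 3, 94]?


Algorithm: insertion sort
Input: [11, 32, 56, 20, 54, 77, 3, 94]
Sorted: [3, 11, 20, 32, 54, 56, 77, 94]

15


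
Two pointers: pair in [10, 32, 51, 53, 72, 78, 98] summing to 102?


lo=0(10)+hi=6(98)=108
lo=0(10)+hi=5(78)=88
lo=1(32)+hi=5(78)=110
lo=1(32)+hi=4(72)=104
lo=1(32)+hi=3(53)=85
lo=2(51)+hi=3(53)=104

No pair found


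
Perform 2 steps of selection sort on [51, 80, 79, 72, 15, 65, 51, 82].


Initial: [51, 80, 79, 72, 15, 65, 51, 82]
Step 1: min=15 at 4
  Swap: [15, 80, 79, 72, 51, 65, 51, 82]
Step 2: min=51 at 4
  Swap: [15, 51, 79, 72, 80, 65, 51, 82]

After 2 steps: [15, 51, 79, 72, 80, 65, 51, 82]


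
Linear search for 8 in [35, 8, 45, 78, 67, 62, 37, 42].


i=0: 35!=8
i=1: 8==8 found!

Found at 1, 2 comps


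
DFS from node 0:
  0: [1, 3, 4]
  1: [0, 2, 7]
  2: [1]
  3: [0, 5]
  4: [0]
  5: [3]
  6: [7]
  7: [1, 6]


Visit 0, push [4, 3, 1]
Visit 1, push [7, 2]
Visit 2, push []
Visit 7, push [6]
Visit 6, push []
Visit 3, push [5]
Visit 5, push []
Visit 4, push []

DFS order: [0, 1, 2, 7, 6, 3, 5, 4]


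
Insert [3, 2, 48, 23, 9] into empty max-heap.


Insert 3: [3]
Insert 2: [3, 2]
Insert 48: [48, 2, 3]
Insert 23: [48, 23, 3, 2]
Insert 9: [48, 23, 3, 2, 9]

Final heap: [48, 23, 3, 2, 9]


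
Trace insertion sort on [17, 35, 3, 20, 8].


Initial: [17, 35, 3, 20, 8]
Insert 35: [17, 35, 3, 20, 8]
Insert 3: [3, 17, 35, 20, 8]
Insert 20: [3, 17, 20, 35, 8]
Insert 8: [3, 8, 17, 20, 35]

Sorted: [3, 8, 17, 20, 35]


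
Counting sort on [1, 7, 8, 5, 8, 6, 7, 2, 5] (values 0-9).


Input: [1, 7, 8, 5, 8, 6, 7, 2, 5]
Counts: [0, 1, 1, 0, 0, 2, 1, 2, 2, 0]

Sorted: [1, 2, 5, 5, 6, 7, 7, 8, 8]


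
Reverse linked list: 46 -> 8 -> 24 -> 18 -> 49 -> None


Step 1: curr=46, set curr.next=prev(None) | reversed so far: 46
Step 2: curr=8, set curr.next=prev(46) | reversed so far: 8 -> 46
Step 3: curr=24, set curr.next=prev(8) | reversed so far: 24 -> 8 -> 46
Step 4: curr=18, set curr.next=prev(24) | reversed so far: 18 -> 24 -> 8 -> 46
Step 5: curr=49, set curr.next=prev(18) | reversed so far: 49 -> 18 -> 24 -> 8 -> 46

49 -> 18 -> 24 -> 8 -> 46 -> None


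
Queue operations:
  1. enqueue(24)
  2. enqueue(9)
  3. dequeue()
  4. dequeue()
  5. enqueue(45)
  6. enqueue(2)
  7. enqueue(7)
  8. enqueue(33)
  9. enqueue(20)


enqueue(24) -> [24]
enqueue(9) -> [24, 9]
dequeue()->24, [9]
dequeue()->9, []
enqueue(45) -> [45]
enqueue(2) -> [45, 2]
enqueue(7) -> [45, 2, 7]
enqueue(33) -> [45, 2, 7, 33]
enqueue(20) -> [45, 2, 7, 33, 20]

Final queue: [45, 2, 7, 33, 20]


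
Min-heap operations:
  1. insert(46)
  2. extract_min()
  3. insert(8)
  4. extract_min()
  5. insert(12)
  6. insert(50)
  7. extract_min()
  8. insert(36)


insert(46) -> [46]
extract_min()->46, []
insert(8) -> [8]
extract_min()->8, []
insert(12) -> [12]
insert(50) -> [12, 50]
extract_min()->12, [50]
insert(36) -> [36, 50]

Final heap: [36, 50]


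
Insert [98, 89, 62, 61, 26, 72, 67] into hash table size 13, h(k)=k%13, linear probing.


Insert 98: h=7 -> slot 7
Insert 89: h=11 -> slot 11
Insert 62: h=10 -> slot 10
Insert 61: h=9 -> slot 9
Insert 26: h=0 -> slot 0
Insert 72: h=7, 1 probes -> slot 8
Insert 67: h=2 -> slot 2

Table: [26, None, 67, None, None, None, None, 98, 72, 61, 62, 89, None]


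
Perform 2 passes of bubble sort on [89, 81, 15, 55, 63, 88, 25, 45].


Initial: [89, 81, 15, 55, 63, 88, 25, 45]
Pass 1: [81, 15, 55, 63, 88, 25, 45, 89] (7 swaps)
Pass 2: [15, 55, 63, 81, 25, 45, 88, 89] (5 swaps)

After 2 passes: [15, 55, 63, 81, 25, 45, 88, 89]


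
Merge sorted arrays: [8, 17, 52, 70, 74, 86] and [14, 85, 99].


Take 8 from A
Take 14 from B
Take 17 from A
Take 52 from A
Take 70 from A
Take 74 from A
Take 85 from B
Take 86 from A

Merged: [8, 14, 17, 52, 70, 74, 85, 86, 99]


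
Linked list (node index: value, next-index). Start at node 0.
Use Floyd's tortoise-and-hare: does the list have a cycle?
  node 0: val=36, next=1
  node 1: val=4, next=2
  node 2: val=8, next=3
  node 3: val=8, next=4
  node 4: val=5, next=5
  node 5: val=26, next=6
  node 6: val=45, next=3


Floyd's tortoise (slow, +1) and hare (fast, +2):
  init: slow=0, fast=0
  step 1: slow=1, fast=2
  step 2: slow=2, fast=4
  step 3: slow=3, fast=6
  step 4: slow=4, fast=4
  slow == fast at node 4: cycle detected

Cycle: yes


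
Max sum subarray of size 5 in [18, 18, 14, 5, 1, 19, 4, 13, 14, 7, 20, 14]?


[0:5]: 56
[1:6]: 57
[2:7]: 43
[3:8]: 42
[4:9]: 51
[5:10]: 57
[6:11]: 58
[7:12]: 68

Max: 68 at [7:12]


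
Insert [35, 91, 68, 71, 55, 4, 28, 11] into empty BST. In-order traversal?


Insert 35: root
Insert 91: R from 35
Insert 68: R from 35 -> L from 91
Insert 71: R from 35 -> L from 91 -> R from 68
Insert 55: R from 35 -> L from 91 -> L from 68
Insert 4: L from 35
Insert 28: L from 35 -> R from 4
Insert 11: L from 35 -> R from 4 -> L from 28

In-order: [4, 11, 28, 35, 55, 68, 71, 91]


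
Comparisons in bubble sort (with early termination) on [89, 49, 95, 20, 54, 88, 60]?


Algorithm: bubble sort (with early termination)
Input: [89, 49, 95, 20, 54, 88, 60]
Sorted: [20, 49, 54, 60, 88, 89, 95]

18


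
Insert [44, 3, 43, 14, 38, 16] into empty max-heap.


Insert 44: [44]
Insert 3: [44, 3]
Insert 43: [44, 3, 43]
Insert 14: [44, 14, 43, 3]
Insert 38: [44, 38, 43, 3, 14]
Insert 16: [44, 38, 43, 3, 14, 16]

Final heap: [44, 38, 43, 3, 14, 16]


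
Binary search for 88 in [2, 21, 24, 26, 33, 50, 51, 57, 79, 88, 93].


Step 1: lo=0, hi=10, mid=5, val=50
Step 2: lo=6, hi=10, mid=8, val=79
Step 3: lo=9, hi=10, mid=9, val=88

Found at index 9


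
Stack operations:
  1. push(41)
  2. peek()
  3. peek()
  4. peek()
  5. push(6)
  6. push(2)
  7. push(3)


push(41) -> [41]
peek()->41
peek()->41
peek()->41
push(6) -> [41, 6]
push(2) -> [41, 6, 2]
push(3) -> [41, 6, 2, 3]

Final stack: [41, 6, 2, 3]


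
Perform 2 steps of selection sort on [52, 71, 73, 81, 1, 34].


Initial: [52, 71, 73, 81, 1, 34]
Step 1: min=1 at 4
  Swap: [1, 71, 73, 81, 52, 34]
Step 2: min=34 at 5
  Swap: [1, 34, 73, 81, 52, 71]

After 2 steps: [1, 34, 73, 81, 52, 71]


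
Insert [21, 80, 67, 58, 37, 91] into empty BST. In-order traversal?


Insert 21: root
Insert 80: R from 21
Insert 67: R from 21 -> L from 80
Insert 58: R from 21 -> L from 80 -> L from 67
Insert 37: R from 21 -> L from 80 -> L from 67 -> L from 58
Insert 91: R from 21 -> R from 80

In-order: [21, 37, 58, 67, 80, 91]


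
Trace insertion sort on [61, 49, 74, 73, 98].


Initial: [61, 49, 74, 73, 98]
Insert 49: [49, 61, 74, 73, 98]
Insert 74: [49, 61, 74, 73, 98]
Insert 73: [49, 61, 73, 74, 98]
Insert 98: [49, 61, 73, 74, 98]

Sorted: [49, 61, 73, 74, 98]


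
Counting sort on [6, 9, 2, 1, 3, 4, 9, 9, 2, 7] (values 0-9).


Input: [6, 9, 2, 1, 3, 4, 9, 9, 2, 7]
Counts: [0, 1, 2, 1, 1, 0, 1, 1, 0, 3]

Sorted: [1, 2, 2, 3, 4, 6, 7, 9, 9, 9]


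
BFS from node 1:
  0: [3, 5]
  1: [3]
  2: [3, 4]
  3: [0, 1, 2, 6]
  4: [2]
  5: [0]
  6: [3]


Visit 1, enqueue [3]
Visit 3, enqueue [0, 2, 6]
Visit 0, enqueue [5]
Visit 2, enqueue [4]
Visit 6, enqueue []
Visit 5, enqueue []
Visit 4, enqueue []

BFS order: [1, 3, 0, 2, 6, 5, 4]


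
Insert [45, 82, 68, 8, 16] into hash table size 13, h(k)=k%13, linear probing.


Insert 45: h=6 -> slot 6
Insert 82: h=4 -> slot 4
Insert 68: h=3 -> slot 3
Insert 8: h=8 -> slot 8
Insert 16: h=3, 2 probes -> slot 5

Table: [None, None, None, 68, 82, 16, 45, None, 8, None, None, None, None]


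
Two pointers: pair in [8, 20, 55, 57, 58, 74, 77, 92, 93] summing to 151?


lo=0(8)+hi=8(93)=101
lo=1(20)+hi=8(93)=113
lo=2(55)+hi=8(93)=148
lo=3(57)+hi=8(93)=150
lo=4(58)+hi=8(93)=151

Yes: 58+93=151


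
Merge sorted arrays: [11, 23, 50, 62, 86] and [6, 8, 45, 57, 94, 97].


Take 6 from B
Take 8 from B
Take 11 from A
Take 23 from A
Take 45 from B
Take 50 from A
Take 57 from B
Take 62 from A
Take 86 from A

Merged: [6, 8, 11, 23, 45, 50, 57, 62, 86, 94, 97]


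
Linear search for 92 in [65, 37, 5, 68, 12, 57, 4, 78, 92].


i=0: 65!=92
i=1: 37!=92
i=2: 5!=92
i=3: 68!=92
i=4: 12!=92
i=5: 57!=92
i=6: 4!=92
i=7: 78!=92
i=8: 92==92 found!

Found at 8, 9 comps


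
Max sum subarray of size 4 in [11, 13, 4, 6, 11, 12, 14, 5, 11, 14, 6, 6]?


[0:4]: 34
[1:5]: 34
[2:6]: 33
[3:7]: 43
[4:8]: 42
[5:9]: 42
[6:10]: 44
[7:11]: 36
[8:12]: 37

Max: 44 at [6:10]


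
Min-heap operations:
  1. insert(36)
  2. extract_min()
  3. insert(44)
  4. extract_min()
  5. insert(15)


insert(36) -> [36]
extract_min()->36, []
insert(44) -> [44]
extract_min()->44, []
insert(15) -> [15]

Final heap: [15]


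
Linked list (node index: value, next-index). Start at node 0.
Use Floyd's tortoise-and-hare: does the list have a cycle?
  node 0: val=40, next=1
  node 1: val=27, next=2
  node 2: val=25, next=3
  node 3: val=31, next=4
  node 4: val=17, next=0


Floyd's tortoise (slow, +1) and hare (fast, +2):
  init: slow=0, fast=0
  step 1: slow=1, fast=2
  step 2: slow=2, fast=4
  step 3: slow=3, fast=1
  step 4: slow=4, fast=3
  step 5: slow=0, fast=0
  slow == fast at node 0: cycle detected

Cycle: yes


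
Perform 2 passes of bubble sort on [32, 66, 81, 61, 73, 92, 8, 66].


Initial: [32, 66, 81, 61, 73, 92, 8, 66]
Pass 1: [32, 66, 61, 73, 81, 8, 66, 92] (4 swaps)
Pass 2: [32, 61, 66, 73, 8, 66, 81, 92] (3 swaps)

After 2 passes: [32, 61, 66, 73, 8, 66, 81, 92]


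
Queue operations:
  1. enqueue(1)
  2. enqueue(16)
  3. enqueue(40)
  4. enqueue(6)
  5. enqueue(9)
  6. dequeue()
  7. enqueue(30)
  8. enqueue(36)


enqueue(1) -> [1]
enqueue(16) -> [1, 16]
enqueue(40) -> [1, 16, 40]
enqueue(6) -> [1, 16, 40, 6]
enqueue(9) -> [1, 16, 40, 6, 9]
dequeue()->1, [16, 40, 6, 9]
enqueue(30) -> [16, 40, 6, 9, 30]
enqueue(36) -> [16, 40, 6, 9, 30, 36]

Final queue: [16, 40, 6, 9, 30, 36]


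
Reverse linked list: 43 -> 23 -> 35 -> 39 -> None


Step 1: curr=43, set curr.next=prev(None) | reversed so far: 43
Step 2: curr=23, set curr.next=prev(43) | reversed so far: 23 -> 43
Step 3: curr=35, set curr.next=prev(23) | reversed so far: 35 -> 23 -> 43
Step 4: curr=39, set curr.next=prev(35) | reversed so far: 39 -> 35 -> 23 -> 43

39 -> 35 -> 23 -> 43 -> None


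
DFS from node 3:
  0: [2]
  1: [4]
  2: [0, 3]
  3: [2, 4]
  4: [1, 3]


Visit 3, push [4, 2]
Visit 2, push [0]
Visit 0, push []
Visit 4, push [1]
Visit 1, push []

DFS order: [3, 2, 0, 4, 1]


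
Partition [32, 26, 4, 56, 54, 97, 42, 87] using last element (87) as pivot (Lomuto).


Pivot: 87
  32 <= 87: advance i (no swap)
  26 <= 87: advance i (no swap)
  4 <= 87: advance i (no swap)
  56 <= 87: advance i (no swap)
  54 <= 87: advance i (no swap)
  42 <= 87: swap -> [32, 26, 4, 56, 54, 42, 97, 87]
Place pivot at 6: [32, 26, 4, 56, 54, 42, 87, 97]

Partitioned: [32, 26, 4, 56, 54, 42, 87, 97]


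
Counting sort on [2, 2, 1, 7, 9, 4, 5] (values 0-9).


Input: [2, 2, 1, 7, 9, 4, 5]
Counts: [0, 1, 2, 0, 1, 1, 0, 1, 0, 1]

Sorted: [1, 2, 2, 4, 5, 7, 9]


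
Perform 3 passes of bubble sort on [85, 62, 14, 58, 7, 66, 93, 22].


Initial: [85, 62, 14, 58, 7, 66, 93, 22]
Pass 1: [62, 14, 58, 7, 66, 85, 22, 93] (6 swaps)
Pass 2: [14, 58, 7, 62, 66, 22, 85, 93] (4 swaps)
Pass 3: [14, 7, 58, 62, 22, 66, 85, 93] (2 swaps)

After 3 passes: [14, 7, 58, 62, 22, 66, 85, 93]


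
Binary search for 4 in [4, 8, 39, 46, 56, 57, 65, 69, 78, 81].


Step 1: lo=0, hi=9, mid=4, val=56
Step 2: lo=0, hi=3, mid=1, val=8
Step 3: lo=0, hi=0, mid=0, val=4

Found at index 0


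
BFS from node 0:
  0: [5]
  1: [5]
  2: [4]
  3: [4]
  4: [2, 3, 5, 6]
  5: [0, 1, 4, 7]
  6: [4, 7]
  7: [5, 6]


Visit 0, enqueue [5]
Visit 5, enqueue [1, 4, 7]
Visit 1, enqueue []
Visit 4, enqueue [2, 3, 6]
Visit 7, enqueue []
Visit 2, enqueue []
Visit 3, enqueue []
Visit 6, enqueue []

BFS order: [0, 5, 1, 4, 7, 2, 3, 6]


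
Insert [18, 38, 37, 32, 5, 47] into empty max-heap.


Insert 18: [18]
Insert 38: [38, 18]
Insert 37: [38, 18, 37]
Insert 32: [38, 32, 37, 18]
Insert 5: [38, 32, 37, 18, 5]
Insert 47: [47, 32, 38, 18, 5, 37]

Final heap: [47, 32, 38, 18, 5, 37]


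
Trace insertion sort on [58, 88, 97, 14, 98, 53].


Initial: [58, 88, 97, 14, 98, 53]
Insert 88: [58, 88, 97, 14, 98, 53]
Insert 97: [58, 88, 97, 14, 98, 53]
Insert 14: [14, 58, 88, 97, 98, 53]
Insert 98: [14, 58, 88, 97, 98, 53]
Insert 53: [14, 53, 58, 88, 97, 98]

Sorted: [14, 53, 58, 88, 97, 98]


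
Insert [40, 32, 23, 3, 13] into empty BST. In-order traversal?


Insert 40: root
Insert 32: L from 40
Insert 23: L from 40 -> L from 32
Insert 3: L from 40 -> L from 32 -> L from 23
Insert 13: L from 40 -> L from 32 -> L from 23 -> R from 3

In-order: [3, 13, 23, 32, 40]


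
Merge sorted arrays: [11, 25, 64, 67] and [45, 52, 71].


Take 11 from A
Take 25 from A
Take 45 from B
Take 52 from B
Take 64 from A
Take 67 from A

Merged: [11, 25, 45, 52, 64, 67, 71]


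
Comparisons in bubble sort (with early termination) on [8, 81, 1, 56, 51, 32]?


Algorithm: bubble sort (with early termination)
Input: [8, 81, 1, 56, 51, 32]
Sorted: [1, 8, 32, 51, 56, 81]

14


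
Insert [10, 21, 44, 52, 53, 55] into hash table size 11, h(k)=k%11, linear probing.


Insert 10: h=10 -> slot 10
Insert 21: h=10, 1 probes -> slot 0
Insert 44: h=0, 1 probes -> slot 1
Insert 52: h=8 -> slot 8
Insert 53: h=9 -> slot 9
Insert 55: h=0, 2 probes -> slot 2

Table: [21, 44, 55, None, None, None, None, None, 52, 53, 10]


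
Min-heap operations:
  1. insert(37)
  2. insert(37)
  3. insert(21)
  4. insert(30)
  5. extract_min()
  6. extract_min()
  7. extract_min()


insert(37) -> [37]
insert(37) -> [37, 37]
insert(21) -> [21, 37, 37]
insert(30) -> [21, 30, 37, 37]
extract_min()->21, [30, 37, 37]
extract_min()->30, [37, 37]
extract_min()->37, [37]

Final heap: [37]


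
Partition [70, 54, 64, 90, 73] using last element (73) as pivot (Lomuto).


Pivot: 73
  70 <= 73: advance i (no swap)
  54 <= 73: advance i (no swap)
  64 <= 73: advance i (no swap)
Place pivot at 3: [70, 54, 64, 73, 90]

Partitioned: [70, 54, 64, 73, 90]


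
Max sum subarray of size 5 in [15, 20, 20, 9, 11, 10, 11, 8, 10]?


[0:5]: 75
[1:6]: 70
[2:7]: 61
[3:8]: 49
[4:9]: 50

Max: 75 at [0:5]


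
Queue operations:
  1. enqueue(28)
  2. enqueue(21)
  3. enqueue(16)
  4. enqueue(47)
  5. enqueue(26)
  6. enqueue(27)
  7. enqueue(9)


enqueue(28) -> [28]
enqueue(21) -> [28, 21]
enqueue(16) -> [28, 21, 16]
enqueue(47) -> [28, 21, 16, 47]
enqueue(26) -> [28, 21, 16, 47, 26]
enqueue(27) -> [28, 21, 16, 47, 26, 27]
enqueue(9) -> [28, 21, 16, 47, 26, 27, 9]

Final queue: [28, 21, 16, 47, 26, 27, 9]


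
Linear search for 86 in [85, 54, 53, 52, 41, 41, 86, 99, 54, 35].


i=0: 85!=86
i=1: 54!=86
i=2: 53!=86
i=3: 52!=86
i=4: 41!=86
i=5: 41!=86
i=6: 86==86 found!

Found at 6, 7 comps


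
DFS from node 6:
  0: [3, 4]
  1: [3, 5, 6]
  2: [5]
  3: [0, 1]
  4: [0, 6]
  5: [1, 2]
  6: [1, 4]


Visit 6, push [4, 1]
Visit 1, push [5, 3]
Visit 3, push [0]
Visit 0, push [4]
Visit 4, push []
Visit 5, push [2]
Visit 2, push []

DFS order: [6, 1, 3, 0, 4, 5, 2]


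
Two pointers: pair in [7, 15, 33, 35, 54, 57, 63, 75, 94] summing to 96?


lo=0(7)+hi=8(94)=101
lo=0(7)+hi=7(75)=82
lo=1(15)+hi=7(75)=90
lo=2(33)+hi=7(75)=108
lo=2(33)+hi=6(63)=96

Yes: 33+63=96


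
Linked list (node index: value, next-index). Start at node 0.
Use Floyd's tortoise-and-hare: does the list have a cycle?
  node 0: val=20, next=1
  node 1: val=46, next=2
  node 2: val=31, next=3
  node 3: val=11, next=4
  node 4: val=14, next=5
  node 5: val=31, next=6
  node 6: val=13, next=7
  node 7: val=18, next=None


Floyd's tortoise (slow, +1) and hare (fast, +2):
  init: slow=0, fast=0
  step 1: slow=1, fast=2
  step 2: slow=2, fast=4
  step 3: slow=3, fast=6
  step 4: fast 6->7->None, no cycle

Cycle: no


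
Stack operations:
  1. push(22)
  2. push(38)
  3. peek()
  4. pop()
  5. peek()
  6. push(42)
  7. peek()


push(22) -> [22]
push(38) -> [22, 38]
peek()->38
pop()->38, [22]
peek()->22
push(42) -> [22, 42]
peek()->42

Final stack: [22, 42]


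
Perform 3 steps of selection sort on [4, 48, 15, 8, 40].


Initial: [4, 48, 15, 8, 40]
Step 1: min=4 at 0
  Swap: [4, 48, 15, 8, 40]
Step 2: min=8 at 3
  Swap: [4, 8, 15, 48, 40]
Step 3: min=15 at 2
  Swap: [4, 8, 15, 48, 40]

After 3 steps: [4, 8, 15, 48, 40]


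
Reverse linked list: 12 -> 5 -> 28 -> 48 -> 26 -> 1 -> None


Step 1: curr=12, set curr.next=prev(None) | reversed so far: 12
Step 2: curr=5, set curr.next=prev(12) | reversed so far: 5 -> 12
Step 3: curr=28, set curr.next=prev(5) | reversed so far: 28 -> 5 -> 12
Step 4: curr=48, set curr.next=prev(28) | reversed so far: 48 -> 28 -> 5 -> 12
Step 5: curr=26, set curr.next=prev(48) | reversed so far: 26 -> 48 -> 28 -> 5 -> 12
Step 6: curr=1, set curr.next=prev(26) | reversed so far: 1 -> 26 -> 48 -> 28 -> 5 -> 12

1 -> 26 -> 48 -> 28 -> 5 -> 12 -> None


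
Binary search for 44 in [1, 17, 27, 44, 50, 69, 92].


Step 1: lo=0, hi=6, mid=3, val=44

Found at index 3


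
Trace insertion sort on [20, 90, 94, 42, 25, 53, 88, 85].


Initial: [20, 90, 94, 42, 25, 53, 88, 85]
Insert 90: [20, 90, 94, 42, 25, 53, 88, 85]
Insert 94: [20, 90, 94, 42, 25, 53, 88, 85]
Insert 42: [20, 42, 90, 94, 25, 53, 88, 85]
Insert 25: [20, 25, 42, 90, 94, 53, 88, 85]
Insert 53: [20, 25, 42, 53, 90, 94, 88, 85]
Insert 88: [20, 25, 42, 53, 88, 90, 94, 85]
Insert 85: [20, 25, 42, 53, 85, 88, 90, 94]

Sorted: [20, 25, 42, 53, 85, 88, 90, 94]


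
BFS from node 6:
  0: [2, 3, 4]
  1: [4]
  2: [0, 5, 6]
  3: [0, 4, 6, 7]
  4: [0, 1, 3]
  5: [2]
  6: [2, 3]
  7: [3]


Visit 6, enqueue [2, 3]
Visit 2, enqueue [0, 5]
Visit 3, enqueue [4, 7]
Visit 0, enqueue []
Visit 5, enqueue []
Visit 4, enqueue [1]
Visit 7, enqueue []
Visit 1, enqueue []

BFS order: [6, 2, 3, 0, 5, 4, 7, 1]


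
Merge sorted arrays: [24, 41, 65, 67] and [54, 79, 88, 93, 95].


Take 24 from A
Take 41 from A
Take 54 from B
Take 65 from A
Take 67 from A

Merged: [24, 41, 54, 65, 67, 79, 88, 93, 95]


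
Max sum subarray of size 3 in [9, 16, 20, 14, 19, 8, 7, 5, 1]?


[0:3]: 45
[1:4]: 50
[2:5]: 53
[3:6]: 41
[4:7]: 34
[5:8]: 20
[6:9]: 13

Max: 53 at [2:5]


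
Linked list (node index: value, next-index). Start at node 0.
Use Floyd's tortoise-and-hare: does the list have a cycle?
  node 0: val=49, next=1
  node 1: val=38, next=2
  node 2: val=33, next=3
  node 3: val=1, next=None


Floyd's tortoise (slow, +1) and hare (fast, +2):
  init: slow=0, fast=0
  step 1: slow=1, fast=2
  step 2: fast 2->3->None, no cycle

Cycle: no


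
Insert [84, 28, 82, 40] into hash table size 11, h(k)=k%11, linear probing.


Insert 84: h=7 -> slot 7
Insert 28: h=6 -> slot 6
Insert 82: h=5 -> slot 5
Insert 40: h=7, 1 probes -> slot 8

Table: [None, None, None, None, None, 82, 28, 84, 40, None, None]


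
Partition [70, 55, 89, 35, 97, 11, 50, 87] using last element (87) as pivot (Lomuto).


Pivot: 87
  70 <= 87: advance i (no swap)
  55 <= 87: advance i (no swap)
  35 <= 87: swap -> [70, 55, 35, 89, 97, 11, 50, 87]
  11 <= 87: swap -> [70, 55, 35, 11, 97, 89, 50, 87]
  50 <= 87: swap -> [70, 55, 35, 11, 50, 89, 97, 87]
Place pivot at 5: [70, 55, 35, 11, 50, 87, 97, 89]

Partitioned: [70, 55, 35, 11, 50, 87, 97, 89]


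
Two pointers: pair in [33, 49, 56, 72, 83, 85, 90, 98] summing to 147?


lo=0(33)+hi=7(98)=131
lo=1(49)+hi=7(98)=147

Yes: 49+98=147


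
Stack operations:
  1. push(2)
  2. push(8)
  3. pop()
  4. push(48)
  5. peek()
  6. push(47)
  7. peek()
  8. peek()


push(2) -> [2]
push(8) -> [2, 8]
pop()->8, [2]
push(48) -> [2, 48]
peek()->48
push(47) -> [2, 48, 47]
peek()->47
peek()->47

Final stack: [2, 48, 47]


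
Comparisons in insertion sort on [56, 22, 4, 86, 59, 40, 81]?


Algorithm: insertion sort
Input: [56, 22, 4, 86, 59, 40, 81]
Sorted: [4, 22, 40, 56, 59, 81, 86]

12


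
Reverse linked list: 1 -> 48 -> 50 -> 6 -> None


Step 1: curr=1, set curr.next=prev(None) | reversed so far: 1
Step 2: curr=48, set curr.next=prev(1) | reversed so far: 48 -> 1
Step 3: curr=50, set curr.next=prev(48) | reversed so far: 50 -> 48 -> 1
Step 4: curr=6, set curr.next=prev(50) | reversed so far: 6 -> 50 -> 48 -> 1

6 -> 50 -> 48 -> 1 -> None


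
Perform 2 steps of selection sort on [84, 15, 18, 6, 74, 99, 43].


Initial: [84, 15, 18, 6, 74, 99, 43]
Step 1: min=6 at 3
  Swap: [6, 15, 18, 84, 74, 99, 43]
Step 2: min=15 at 1
  Swap: [6, 15, 18, 84, 74, 99, 43]

After 2 steps: [6, 15, 18, 84, 74, 99, 43]


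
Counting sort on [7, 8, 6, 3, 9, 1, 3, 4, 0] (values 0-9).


Input: [7, 8, 6, 3, 9, 1, 3, 4, 0]
Counts: [1, 1, 0, 2, 1, 0, 1, 1, 1, 1]

Sorted: [0, 1, 3, 3, 4, 6, 7, 8, 9]


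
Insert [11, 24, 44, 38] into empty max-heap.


Insert 11: [11]
Insert 24: [24, 11]
Insert 44: [44, 11, 24]
Insert 38: [44, 38, 24, 11]

Final heap: [44, 38, 24, 11]


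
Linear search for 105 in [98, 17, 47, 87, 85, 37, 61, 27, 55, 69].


i=0: 98!=105
i=1: 17!=105
i=2: 47!=105
i=3: 87!=105
i=4: 85!=105
i=5: 37!=105
i=6: 61!=105
i=7: 27!=105
i=8: 55!=105
i=9: 69!=105

Not found, 10 comps


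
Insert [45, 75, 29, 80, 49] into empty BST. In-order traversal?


Insert 45: root
Insert 75: R from 45
Insert 29: L from 45
Insert 80: R from 45 -> R from 75
Insert 49: R from 45 -> L from 75

In-order: [29, 45, 49, 75, 80]


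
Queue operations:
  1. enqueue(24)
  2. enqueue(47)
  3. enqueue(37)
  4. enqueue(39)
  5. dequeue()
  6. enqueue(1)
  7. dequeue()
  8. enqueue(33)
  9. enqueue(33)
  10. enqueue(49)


enqueue(24) -> [24]
enqueue(47) -> [24, 47]
enqueue(37) -> [24, 47, 37]
enqueue(39) -> [24, 47, 37, 39]
dequeue()->24, [47, 37, 39]
enqueue(1) -> [47, 37, 39, 1]
dequeue()->47, [37, 39, 1]
enqueue(33) -> [37, 39, 1, 33]
enqueue(33) -> [37, 39, 1, 33, 33]
enqueue(49) -> [37, 39, 1, 33, 33, 49]

Final queue: [37, 39, 1, 33, 33, 49]


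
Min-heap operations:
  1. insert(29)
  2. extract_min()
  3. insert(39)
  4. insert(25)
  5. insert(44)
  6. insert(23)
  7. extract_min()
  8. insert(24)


insert(29) -> [29]
extract_min()->29, []
insert(39) -> [39]
insert(25) -> [25, 39]
insert(44) -> [25, 39, 44]
insert(23) -> [23, 25, 44, 39]
extract_min()->23, [25, 39, 44]
insert(24) -> [24, 25, 44, 39]

Final heap: [24, 25, 44, 39]


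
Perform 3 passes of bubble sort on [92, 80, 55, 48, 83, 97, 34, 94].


Initial: [92, 80, 55, 48, 83, 97, 34, 94]
Pass 1: [80, 55, 48, 83, 92, 34, 94, 97] (6 swaps)
Pass 2: [55, 48, 80, 83, 34, 92, 94, 97] (3 swaps)
Pass 3: [48, 55, 80, 34, 83, 92, 94, 97] (2 swaps)

After 3 passes: [48, 55, 80, 34, 83, 92, 94, 97]


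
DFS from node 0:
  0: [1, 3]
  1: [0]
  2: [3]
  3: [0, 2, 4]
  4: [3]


Visit 0, push [3, 1]
Visit 1, push []
Visit 3, push [4, 2]
Visit 2, push []
Visit 4, push []

DFS order: [0, 1, 3, 2, 4]


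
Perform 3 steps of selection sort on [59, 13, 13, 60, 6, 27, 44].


Initial: [59, 13, 13, 60, 6, 27, 44]
Step 1: min=6 at 4
  Swap: [6, 13, 13, 60, 59, 27, 44]
Step 2: min=13 at 1
  Swap: [6, 13, 13, 60, 59, 27, 44]
Step 3: min=13 at 2
  Swap: [6, 13, 13, 60, 59, 27, 44]

After 3 steps: [6, 13, 13, 60, 59, 27, 44]


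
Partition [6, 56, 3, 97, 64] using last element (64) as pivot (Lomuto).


Pivot: 64
  6 <= 64: advance i (no swap)
  56 <= 64: advance i (no swap)
  3 <= 64: advance i (no swap)
Place pivot at 3: [6, 56, 3, 64, 97]

Partitioned: [6, 56, 3, 64, 97]
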